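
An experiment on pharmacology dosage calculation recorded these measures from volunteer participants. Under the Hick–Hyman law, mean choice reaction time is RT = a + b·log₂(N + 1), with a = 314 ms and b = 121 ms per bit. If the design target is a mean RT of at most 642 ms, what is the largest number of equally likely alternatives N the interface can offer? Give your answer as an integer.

Set 314 + 121·log₂(N + 1) ≤ 642.
log₂(N + 1) ≤ (642 − 314) / 121 = 2.7107.
N + 1 ≤ 2^2.7107 = 6.5464.
N ≤ 5.5464, so the largest integer N is 5.

5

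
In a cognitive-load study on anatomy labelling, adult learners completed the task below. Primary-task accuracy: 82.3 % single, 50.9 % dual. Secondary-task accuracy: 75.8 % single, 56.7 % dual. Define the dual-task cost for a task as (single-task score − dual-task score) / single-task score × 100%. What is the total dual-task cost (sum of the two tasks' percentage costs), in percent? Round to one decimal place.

63.4

Primary cost = (82.3 − 50.9) / 82.3 × 100% = 38.1531%.
Secondary cost = (75.8 − 56.7) / 75.8 × 100% = 25.1979%.
Total = 38.1531% + 25.1979% = 63.3510% ≈ 63.4%.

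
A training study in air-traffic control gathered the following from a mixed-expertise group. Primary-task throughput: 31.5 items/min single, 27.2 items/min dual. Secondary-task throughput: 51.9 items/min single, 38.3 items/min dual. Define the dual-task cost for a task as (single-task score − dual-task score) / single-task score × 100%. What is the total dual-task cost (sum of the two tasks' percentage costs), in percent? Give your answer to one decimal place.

39.9

Primary cost = (31.5 − 27.2) / 31.5 × 100% = 13.6508%.
Secondary cost = (51.9 − 38.3) / 51.9 × 100% = 26.2042%.
Total = 13.6508% + 26.2042% = 39.8550% ≈ 39.9%.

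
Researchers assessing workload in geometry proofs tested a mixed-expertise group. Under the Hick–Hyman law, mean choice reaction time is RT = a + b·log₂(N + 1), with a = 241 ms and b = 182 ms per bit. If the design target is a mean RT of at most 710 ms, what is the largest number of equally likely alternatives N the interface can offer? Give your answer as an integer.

4

Set 241 + 182·log₂(N + 1) ≤ 710.
log₂(N + 1) ≤ (710 − 241) / 182 = 2.5769.
N + 1 ≤ 2^2.5769 = 5.9666.
N ≤ 4.9666, so the largest integer N is 4.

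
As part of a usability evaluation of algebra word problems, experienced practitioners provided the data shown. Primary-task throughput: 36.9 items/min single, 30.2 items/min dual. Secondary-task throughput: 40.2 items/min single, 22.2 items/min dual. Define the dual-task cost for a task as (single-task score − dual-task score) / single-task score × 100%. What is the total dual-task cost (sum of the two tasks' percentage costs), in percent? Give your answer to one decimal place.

Primary cost = (36.9 − 30.2) / 36.9 × 100% = 18.1572%.
Secondary cost = (40.2 − 22.2) / 40.2 × 100% = 44.7761%.
Total = 18.1572% + 44.7761% = 62.9333% ≈ 62.9%.

62.9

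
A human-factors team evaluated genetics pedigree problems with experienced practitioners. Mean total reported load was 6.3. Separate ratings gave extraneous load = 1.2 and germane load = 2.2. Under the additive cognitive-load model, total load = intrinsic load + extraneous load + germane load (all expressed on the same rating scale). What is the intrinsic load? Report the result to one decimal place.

intrinsic load = total − extraneous − germane
             = 6.3 − 1.2 − 2.2 = 2.9.

2.9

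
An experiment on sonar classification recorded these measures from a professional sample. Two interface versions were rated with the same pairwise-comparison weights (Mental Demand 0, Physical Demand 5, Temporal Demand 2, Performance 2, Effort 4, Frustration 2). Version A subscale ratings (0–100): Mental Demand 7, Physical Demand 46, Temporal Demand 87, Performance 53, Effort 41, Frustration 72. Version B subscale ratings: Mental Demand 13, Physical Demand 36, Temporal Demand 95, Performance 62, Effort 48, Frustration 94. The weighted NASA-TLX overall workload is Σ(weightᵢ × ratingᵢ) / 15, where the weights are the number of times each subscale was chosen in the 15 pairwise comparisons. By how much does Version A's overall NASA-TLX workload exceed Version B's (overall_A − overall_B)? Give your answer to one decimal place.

-3.7

Version A weighted sum = 0·7 + 5·46 + 2·87 + 2·53 + 4·41 + 2·72 = 0 + 230 + 174 + 106 + 164 + 144 = 818; overall_A = 818/15 = 54.5333.
Version B weighted sum = 0·13 + 5·36 + 2·95 + 2·62 + 4·48 + 2·94 = 0 + 180 + 190 + 124 + 192 + 188 = 874; overall_B = 874/15 = 58.2667.
Difference = 54.5333 − 58.2667 = -3.7334 ≈ -3.7.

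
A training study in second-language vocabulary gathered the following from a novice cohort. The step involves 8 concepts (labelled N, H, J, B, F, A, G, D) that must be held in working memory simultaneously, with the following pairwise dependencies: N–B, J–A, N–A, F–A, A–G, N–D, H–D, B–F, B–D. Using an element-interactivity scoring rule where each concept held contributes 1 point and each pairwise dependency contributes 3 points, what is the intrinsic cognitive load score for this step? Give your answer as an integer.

35

Count of concepts held simultaneously: 8.
Count of pairwise dependencies listed: 9.
Element contribution: 8 × 1 = 8.
Interaction contribution: 9 × 3 = 27.
Intrinsic load = 8 + 27 = 35.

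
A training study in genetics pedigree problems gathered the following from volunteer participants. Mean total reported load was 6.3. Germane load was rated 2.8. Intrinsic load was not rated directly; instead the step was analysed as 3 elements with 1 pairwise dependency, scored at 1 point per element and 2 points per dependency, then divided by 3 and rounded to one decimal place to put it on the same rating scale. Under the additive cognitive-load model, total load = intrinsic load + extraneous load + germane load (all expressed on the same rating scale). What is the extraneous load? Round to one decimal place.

1.8

Intrinsic (element-interactivity): (3 × 1 + 1 × 2) / 3 = 5 / 3 = 1.6667 → 1.7.
extraneous load = total − intrinsic − germane
             = 6.3 − 1.7 − 2.8 = 1.8.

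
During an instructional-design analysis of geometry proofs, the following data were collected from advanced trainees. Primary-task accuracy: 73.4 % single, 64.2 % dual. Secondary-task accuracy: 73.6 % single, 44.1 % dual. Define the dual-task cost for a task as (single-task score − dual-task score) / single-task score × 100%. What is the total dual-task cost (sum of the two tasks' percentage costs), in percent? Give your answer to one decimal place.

52.6

Primary cost = (73.4 − 64.2) / 73.4 × 100% = 12.5341%.
Secondary cost = (73.6 − 44.1) / 73.6 × 100% = 40.0815%.
Total = 12.5341% + 40.0815% = 52.6156% ≈ 52.6%.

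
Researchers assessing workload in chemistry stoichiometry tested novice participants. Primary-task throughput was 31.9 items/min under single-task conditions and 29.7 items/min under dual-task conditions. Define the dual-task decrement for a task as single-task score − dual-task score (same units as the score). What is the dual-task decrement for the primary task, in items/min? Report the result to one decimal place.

Decrement = 31.9 − 29.7 = 2.2000 items/min ≈ 2.2 items/min.

2.2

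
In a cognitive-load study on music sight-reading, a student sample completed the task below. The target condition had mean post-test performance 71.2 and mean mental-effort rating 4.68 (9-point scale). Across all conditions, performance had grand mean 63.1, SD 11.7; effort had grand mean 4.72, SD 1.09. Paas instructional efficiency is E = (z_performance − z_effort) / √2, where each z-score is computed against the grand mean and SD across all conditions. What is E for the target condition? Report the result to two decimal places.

z_performance = (71.2 − 63.1) / 11.7 = 8.1000 / 11.7 = 0.6923.
z_effort = (4.68 − 4.72) / 1.09 = -0.0400 / 1.09 = -0.0367.
z_P − z_E = 0.6923 − (-0.0367) = 0.7290.
E = 0.7290 / √2 = 0.7290 / 1.41421 = 0.5155 ≈ 0.52.

0.52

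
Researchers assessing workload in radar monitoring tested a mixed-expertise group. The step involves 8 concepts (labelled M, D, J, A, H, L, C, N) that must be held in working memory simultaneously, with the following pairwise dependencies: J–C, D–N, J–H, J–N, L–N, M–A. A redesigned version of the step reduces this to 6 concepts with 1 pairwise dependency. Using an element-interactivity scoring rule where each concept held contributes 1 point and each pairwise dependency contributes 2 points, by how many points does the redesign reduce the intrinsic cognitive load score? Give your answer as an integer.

12

Original: 8 × 1 + 6 × 2 = 8 + 12 = 20.
Redesigned: 6 × 1 + 1 × 2 = 6 + 2 = 8.
Reduction = 20 − 8 = 12.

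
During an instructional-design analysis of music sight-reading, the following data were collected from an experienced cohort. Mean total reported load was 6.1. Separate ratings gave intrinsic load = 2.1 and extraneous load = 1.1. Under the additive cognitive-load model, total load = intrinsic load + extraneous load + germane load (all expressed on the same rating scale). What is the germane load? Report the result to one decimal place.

germane load = total − intrinsic − extraneous
             = 6.1 − 2.1 − 1.1 = 2.9.

2.9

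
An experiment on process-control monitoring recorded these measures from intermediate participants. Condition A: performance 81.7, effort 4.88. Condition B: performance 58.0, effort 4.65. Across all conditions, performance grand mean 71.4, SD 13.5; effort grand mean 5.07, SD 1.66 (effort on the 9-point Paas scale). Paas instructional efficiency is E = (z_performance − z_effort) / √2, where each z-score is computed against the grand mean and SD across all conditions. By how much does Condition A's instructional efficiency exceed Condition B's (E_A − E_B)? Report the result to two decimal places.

Condition A: z_P = (81.7 − 71.4)/13.5 = 0.7630; z_E = (4.88 − 5.07)/1.66 = -0.1145; E_A = (0.7630 − (-0.1145))/√2 = 0.6205.
Condition B: z_P = (58.0 − 71.4)/13.5 = -0.9926; z_E = (4.65 − 5.07)/1.66 = -0.2530; E_B = (-0.9926 − (-0.2530))/√2 = -0.5230.
E_A − E_B = 0.6205 − (-0.5230) = 1.1435 ≈ 1.14.

1.14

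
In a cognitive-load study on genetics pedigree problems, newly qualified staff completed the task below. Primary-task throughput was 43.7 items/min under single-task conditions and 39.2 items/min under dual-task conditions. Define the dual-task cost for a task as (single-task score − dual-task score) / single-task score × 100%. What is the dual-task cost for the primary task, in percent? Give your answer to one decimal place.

Cost = (43.7 − 39.2) / 43.7 × 100%
     = 4.5000 / 43.7 × 100% = 10.2975%.
≈ 10.3%.

10.3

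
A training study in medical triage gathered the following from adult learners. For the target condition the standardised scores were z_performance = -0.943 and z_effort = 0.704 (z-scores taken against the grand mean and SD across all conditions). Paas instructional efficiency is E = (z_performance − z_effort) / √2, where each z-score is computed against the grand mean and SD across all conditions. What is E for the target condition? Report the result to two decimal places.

z_P − z_E = -0.943 − 0.704 = -1.6470.
E = -1.6470 / √2 = -1.6470 / 1.41421 = -1.1646 ≈ -1.16.

-1.16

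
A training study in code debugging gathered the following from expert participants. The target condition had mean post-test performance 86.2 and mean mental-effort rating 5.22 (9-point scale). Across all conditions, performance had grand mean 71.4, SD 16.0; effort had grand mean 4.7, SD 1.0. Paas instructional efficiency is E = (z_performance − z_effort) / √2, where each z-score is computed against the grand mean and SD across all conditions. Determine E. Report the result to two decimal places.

0.29

z_performance = (86.2 − 71.4) / 16.0 = 14.8000 / 16.0 = 0.9250.
z_effort = (5.22 − 4.7) / 1.0 = 0.5200 / 1.0 = 0.5200.
z_P − z_E = 0.9250 − 0.5200 = 0.4050.
E = 0.4050 / √2 = 0.4050 / 1.41421 = 0.2864 ≈ 0.29.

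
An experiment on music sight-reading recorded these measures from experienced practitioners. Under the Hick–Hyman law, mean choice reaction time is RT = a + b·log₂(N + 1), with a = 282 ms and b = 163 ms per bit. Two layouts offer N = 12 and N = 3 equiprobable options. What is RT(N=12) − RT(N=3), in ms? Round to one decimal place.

277.2

RT(12) = 282 + 163·log₂(13) = 282 + 163·3.7004 = 885.1652 ms.
RT(3) = 282 + 163·log₂(4) = 282 + 163·2.0000 = 608.0000 ms.
Difference = 885.1652 − 608.0000 = 277.1652 ≈ 277.2 ms.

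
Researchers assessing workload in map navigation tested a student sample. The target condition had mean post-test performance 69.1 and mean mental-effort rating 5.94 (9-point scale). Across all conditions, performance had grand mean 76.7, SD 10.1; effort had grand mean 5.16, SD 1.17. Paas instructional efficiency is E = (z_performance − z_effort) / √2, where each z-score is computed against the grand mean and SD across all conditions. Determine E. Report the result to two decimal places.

-1.00

z_performance = (69.1 − 76.7) / 10.1 = -7.6000 / 10.1 = -0.7525.
z_effort = (5.94 − 5.16) / 1.17 = 0.7800 / 1.17 = 0.6667.
z_P − z_E = -0.7525 − 0.6667 = -1.4192.
E = -1.4192 / √2 = -1.4192 / 1.41421 = -1.0035 ≈ -1.00.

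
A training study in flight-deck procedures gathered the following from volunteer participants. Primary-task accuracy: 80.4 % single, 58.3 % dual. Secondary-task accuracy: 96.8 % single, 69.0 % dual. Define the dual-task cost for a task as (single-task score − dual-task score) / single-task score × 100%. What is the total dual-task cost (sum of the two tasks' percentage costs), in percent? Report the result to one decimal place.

Primary cost = (80.4 − 58.3) / 80.4 × 100% = 27.4876%.
Secondary cost = (96.8 − 69.0) / 96.8 × 100% = 28.7190%.
Total = 27.4876% + 28.7190% = 56.2066% ≈ 56.2%.

56.2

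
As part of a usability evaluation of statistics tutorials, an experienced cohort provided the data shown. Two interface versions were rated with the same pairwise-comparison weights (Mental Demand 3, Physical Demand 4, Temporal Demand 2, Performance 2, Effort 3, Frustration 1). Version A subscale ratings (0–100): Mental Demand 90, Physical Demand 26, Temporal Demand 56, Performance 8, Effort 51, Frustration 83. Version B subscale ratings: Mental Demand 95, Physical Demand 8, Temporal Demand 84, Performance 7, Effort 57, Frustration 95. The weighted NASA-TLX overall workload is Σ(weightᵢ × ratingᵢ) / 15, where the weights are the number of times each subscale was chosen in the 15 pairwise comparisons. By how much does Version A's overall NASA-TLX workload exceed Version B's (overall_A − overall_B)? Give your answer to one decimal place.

Version A weighted sum = 3·90 + 4·26 + 2·56 + 2·8 + 3·51 + 1·83 = 270 + 104 + 112 + 16 + 153 + 83 = 738; overall_A = 738/15 = 49.2000.
Version B weighted sum = 3·95 + 4·8 + 2·84 + 2·7 + 3·57 + 1·95 = 285 + 32 + 168 + 14 + 171 + 95 = 765; overall_B = 765/15 = 51.0000.
Difference = 49.2000 − 51.0000 = -1.8000 ≈ -1.8.

-1.8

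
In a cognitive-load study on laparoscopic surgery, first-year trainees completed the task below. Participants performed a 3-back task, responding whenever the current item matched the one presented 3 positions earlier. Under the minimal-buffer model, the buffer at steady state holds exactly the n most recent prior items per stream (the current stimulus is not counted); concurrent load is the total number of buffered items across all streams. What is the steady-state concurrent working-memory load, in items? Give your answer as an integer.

3

The buffer holds the 3 most recent prior items.
Steady-state concurrent load = 3 items.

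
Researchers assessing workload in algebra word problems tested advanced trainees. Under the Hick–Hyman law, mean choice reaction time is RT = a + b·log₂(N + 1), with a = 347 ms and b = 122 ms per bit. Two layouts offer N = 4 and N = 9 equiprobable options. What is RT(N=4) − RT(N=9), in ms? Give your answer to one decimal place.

-122.0

RT(4) = 347 + 122·log₂(5) = 347 + 122·2.3219 = 630.2718 ms.
RT(9) = 347 + 122·log₂(10) = 347 + 122·3.3219 = 752.2718 ms.
Difference = 630.2718 − 752.2718 = -122.0000 ≈ -122.0 ms.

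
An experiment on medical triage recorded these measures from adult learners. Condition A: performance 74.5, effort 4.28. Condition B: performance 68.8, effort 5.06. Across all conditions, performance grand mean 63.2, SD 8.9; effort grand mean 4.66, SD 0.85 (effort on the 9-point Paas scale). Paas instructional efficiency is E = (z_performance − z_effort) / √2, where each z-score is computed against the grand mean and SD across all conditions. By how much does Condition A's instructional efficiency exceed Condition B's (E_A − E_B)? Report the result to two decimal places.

Condition A: z_P = (74.5 − 63.2)/8.9 = 1.2697; z_E = (4.28 − 4.66)/0.85 = -0.4471; E_A = (1.2697 − (-0.4471))/√2 = 1.2140.
Condition B: z_P = (68.8 − 63.2)/8.9 = 0.6292; z_E = (5.06 − 4.66)/0.85 = 0.4706; E_B = (0.6292 − 0.4706)/√2 = 0.1121.
E_A − E_B = 1.2140 − 0.1121 = 1.1019 ≈ 1.10.

1.10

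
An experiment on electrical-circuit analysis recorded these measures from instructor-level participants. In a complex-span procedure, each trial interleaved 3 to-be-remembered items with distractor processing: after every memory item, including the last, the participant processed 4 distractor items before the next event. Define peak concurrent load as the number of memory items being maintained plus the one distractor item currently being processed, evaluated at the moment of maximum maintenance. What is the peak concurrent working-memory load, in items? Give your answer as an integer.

4

Maintenance is greatest during the distractor(s) after memory item 3: all 3 memory items are being held.
One distractor item is concurrently being processed.
Peak concurrent load = 3 + 1 = 4 items.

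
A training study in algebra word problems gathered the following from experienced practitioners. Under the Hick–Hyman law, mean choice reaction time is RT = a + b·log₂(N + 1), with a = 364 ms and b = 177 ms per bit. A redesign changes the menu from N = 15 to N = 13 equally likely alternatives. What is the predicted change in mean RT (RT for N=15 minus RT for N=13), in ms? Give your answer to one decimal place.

34.1

RT(15) = 364 + 177·log₂(16) = 364 + 177·4.0000 = 1072.0000 ms.
RT(13) = 364 + 177·log₂(14) = 364 + 177·3.8074 = 1037.9098 ms.
Difference = 1072.0000 − 1037.9098 = 34.0902 ≈ 34.1 ms.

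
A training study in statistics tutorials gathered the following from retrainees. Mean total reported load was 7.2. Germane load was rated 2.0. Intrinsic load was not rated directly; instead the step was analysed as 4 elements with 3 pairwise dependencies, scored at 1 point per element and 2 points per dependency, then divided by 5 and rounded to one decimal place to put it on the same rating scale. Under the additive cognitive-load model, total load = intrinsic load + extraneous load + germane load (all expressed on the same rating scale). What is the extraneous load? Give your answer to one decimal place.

3.2

Intrinsic (element-interactivity): (4 × 1 + 3 × 2) / 5 = 10 / 5 = 2.0000 → 2.0.
extraneous load = total − intrinsic − germane
             = 7.2 − 2.0 − 2.0 = 3.2.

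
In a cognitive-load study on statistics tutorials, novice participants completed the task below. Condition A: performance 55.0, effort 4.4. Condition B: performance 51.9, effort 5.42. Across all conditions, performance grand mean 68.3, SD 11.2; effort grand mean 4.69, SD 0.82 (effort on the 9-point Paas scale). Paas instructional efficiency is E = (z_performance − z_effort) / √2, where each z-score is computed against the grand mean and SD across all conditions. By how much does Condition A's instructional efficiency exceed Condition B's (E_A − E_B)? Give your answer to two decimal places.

Condition A: z_P = (55.0 − 68.3)/11.2 = -1.1875; z_E = (4.4 − 4.69)/0.82 = -0.3537; E_A = (-1.1875 − (-0.3537))/√2 = -0.5896.
Condition B: z_P = (51.9 − 68.3)/11.2 = -1.4643; z_E = (5.42 − 4.69)/0.82 = 0.8902; E_B = (-1.4643 − 0.8902)/√2 = -1.6649.
E_A − E_B = -0.5896 − (-1.6649) = 1.0753 ≈ 1.08.

1.08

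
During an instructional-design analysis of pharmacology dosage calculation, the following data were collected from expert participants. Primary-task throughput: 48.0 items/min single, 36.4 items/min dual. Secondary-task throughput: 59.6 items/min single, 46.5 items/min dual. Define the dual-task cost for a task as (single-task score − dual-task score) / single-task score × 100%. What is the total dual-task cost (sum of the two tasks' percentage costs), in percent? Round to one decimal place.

Primary cost = (48.0 − 36.4) / 48.0 × 100% = 24.1667%.
Secondary cost = (59.6 − 46.5) / 59.6 × 100% = 21.9799%.
Total = 24.1667% + 21.9799% = 46.1466% ≈ 46.1%.

46.1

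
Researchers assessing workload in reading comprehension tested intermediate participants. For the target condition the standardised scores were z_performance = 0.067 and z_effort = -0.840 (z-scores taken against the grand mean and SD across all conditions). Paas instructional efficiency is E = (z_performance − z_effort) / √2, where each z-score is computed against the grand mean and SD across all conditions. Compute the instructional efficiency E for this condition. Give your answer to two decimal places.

z_P − z_E = 0.067 − (-0.840) = 0.9070.
E = 0.9070 / √2 = 0.9070 / 1.41421 = 0.6413 ≈ 0.64.

0.64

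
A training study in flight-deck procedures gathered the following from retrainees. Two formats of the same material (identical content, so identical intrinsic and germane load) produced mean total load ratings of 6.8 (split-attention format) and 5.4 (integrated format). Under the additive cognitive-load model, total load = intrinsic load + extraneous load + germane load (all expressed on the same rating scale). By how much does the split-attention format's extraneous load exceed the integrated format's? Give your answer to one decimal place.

1.4

Intrinsic and germane load are equal across formats, so the difference in total load equals the difference in extraneous load.
Extraneous-load difference = 6.8 − 5.4 = 1.4.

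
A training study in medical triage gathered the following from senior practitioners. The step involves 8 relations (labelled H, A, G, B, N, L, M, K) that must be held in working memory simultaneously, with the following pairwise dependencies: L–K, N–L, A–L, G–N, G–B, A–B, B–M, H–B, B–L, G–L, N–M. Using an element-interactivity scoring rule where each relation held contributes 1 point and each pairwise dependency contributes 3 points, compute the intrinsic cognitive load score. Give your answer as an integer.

Count of relations held simultaneously: 8.
Count of pairwise dependencies listed: 11.
Element contribution: 8 × 1 = 8.
Interaction contribution: 11 × 3 = 33.
Intrinsic load = 8 + 33 = 41.

41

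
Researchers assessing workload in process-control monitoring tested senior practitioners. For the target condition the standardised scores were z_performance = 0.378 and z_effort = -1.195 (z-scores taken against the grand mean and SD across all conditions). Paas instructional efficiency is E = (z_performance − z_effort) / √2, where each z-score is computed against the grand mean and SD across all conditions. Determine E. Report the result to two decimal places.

z_P − z_E = 0.378 − (-1.195) = 1.5730.
E = 1.5730 / √2 = 1.5730 / 1.41421 = 1.1123 ≈ 1.11.

1.11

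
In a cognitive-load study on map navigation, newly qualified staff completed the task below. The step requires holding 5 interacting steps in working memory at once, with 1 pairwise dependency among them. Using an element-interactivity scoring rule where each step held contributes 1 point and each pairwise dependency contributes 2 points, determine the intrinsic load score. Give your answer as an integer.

7

Element contribution: 5 × 1 = 5.
Interaction contribution: 1 × 2 = 2.
Intrinsic load = 5 + 2 = 7.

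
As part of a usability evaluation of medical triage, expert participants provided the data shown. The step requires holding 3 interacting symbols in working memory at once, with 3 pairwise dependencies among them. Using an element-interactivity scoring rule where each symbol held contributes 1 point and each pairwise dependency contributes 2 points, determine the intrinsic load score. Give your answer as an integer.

9

Element contribution: 3 × 1 = 3.
Interaction contribution: 3 × 2 = 6.
Intrinsic load = 3 + 6 = 9.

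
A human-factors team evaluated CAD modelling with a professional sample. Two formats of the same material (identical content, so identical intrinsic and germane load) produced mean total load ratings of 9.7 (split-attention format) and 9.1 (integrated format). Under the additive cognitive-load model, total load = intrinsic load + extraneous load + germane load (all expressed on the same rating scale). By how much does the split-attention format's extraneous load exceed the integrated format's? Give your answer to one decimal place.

0.6

Intrinsic and germane load are equal across formats, so the difference in total load equals the difference in extraneous load.
Extraneous-load difference = 9.7 − 9.1 = 0.6.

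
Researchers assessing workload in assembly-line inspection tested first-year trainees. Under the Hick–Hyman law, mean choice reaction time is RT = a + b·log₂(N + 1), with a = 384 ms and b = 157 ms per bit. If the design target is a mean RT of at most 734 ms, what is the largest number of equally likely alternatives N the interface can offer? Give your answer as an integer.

3

Set 384 + 157·log₂(N + 1) ≤ 734.
log₂(N + 1) ≤ (734 − 384) / 157 = 2.2293.
N + 1 ≤ 2^2.2293 = 4.6891.
N ≤ 3.6891, so the largest integer N is 3.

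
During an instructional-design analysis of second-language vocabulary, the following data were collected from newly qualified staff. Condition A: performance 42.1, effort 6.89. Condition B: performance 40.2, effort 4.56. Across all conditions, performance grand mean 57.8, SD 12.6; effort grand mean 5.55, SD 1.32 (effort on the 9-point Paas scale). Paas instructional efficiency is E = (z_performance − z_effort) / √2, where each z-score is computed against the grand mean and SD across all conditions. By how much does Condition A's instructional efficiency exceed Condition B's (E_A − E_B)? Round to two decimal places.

Condition A: z_P = (42.1 − 57.8)/12.6 = -1.2460; z_E = (6.89 − 5.55)/1.32 = 1.0152; E_A = (-1.2460 − 1.0152)/√2 = -1.5989.
Condition B: z_P = (40.2 − 57.8)/12.6 = -1.3968; z_E = (4.56 − 5.55)/1.32 = -0.7500; E_B = (-1.3968 − (-0.7500))/√2 = -0.4574.
E_A − E_B = -1.5989 − (-0.4574) = -1.1415 ≈ -1.14.

-1.14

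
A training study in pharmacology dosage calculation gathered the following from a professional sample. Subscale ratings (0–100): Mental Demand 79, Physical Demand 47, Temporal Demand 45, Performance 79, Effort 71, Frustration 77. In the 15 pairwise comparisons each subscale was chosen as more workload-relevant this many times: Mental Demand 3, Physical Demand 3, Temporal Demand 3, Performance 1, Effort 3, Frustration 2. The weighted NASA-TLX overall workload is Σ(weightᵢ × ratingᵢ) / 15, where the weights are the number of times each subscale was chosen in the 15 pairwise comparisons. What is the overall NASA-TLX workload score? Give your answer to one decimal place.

The tallies are the weights (they sum to 15).
Weighted sum = 3·79 + 3·47 + 3·45 + 1·79 + 3·71 + 2·77
            = 237 + 141 + 135 + 79 + 213 + 154 = 959.
Overall workload = 959 / 15 = 63.9333 ≈ 63.9.

63.9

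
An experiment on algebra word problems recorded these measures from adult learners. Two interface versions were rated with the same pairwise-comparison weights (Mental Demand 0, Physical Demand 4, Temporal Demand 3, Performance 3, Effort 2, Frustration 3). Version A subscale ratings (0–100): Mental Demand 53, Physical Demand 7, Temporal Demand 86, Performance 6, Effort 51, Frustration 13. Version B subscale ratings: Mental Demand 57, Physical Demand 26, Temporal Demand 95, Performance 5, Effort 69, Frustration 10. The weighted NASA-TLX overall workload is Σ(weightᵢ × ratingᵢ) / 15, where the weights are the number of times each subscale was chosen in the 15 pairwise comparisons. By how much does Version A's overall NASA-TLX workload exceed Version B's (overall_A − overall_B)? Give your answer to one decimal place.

-8.5

Version A weighted sum = 0·53 + 4·7 + 3·86 + 3·6 + 2·51 + 3·13 = 0 + 28 + 258 + 18 + 102 + 39 = 445; overall_A = 445/15 = 29.6667.
Version B weighted sum = 0·57 + 4·26 + 3·95 + 3·5 + 2·69 + 3·10 = 0 + 104 + 285 + 15 + 138 + 30 = 572; overall_B = 572/15 = 38.1333.
Difference = 29.6667 − 38.1333 = -8.4666 ≈ -8.5.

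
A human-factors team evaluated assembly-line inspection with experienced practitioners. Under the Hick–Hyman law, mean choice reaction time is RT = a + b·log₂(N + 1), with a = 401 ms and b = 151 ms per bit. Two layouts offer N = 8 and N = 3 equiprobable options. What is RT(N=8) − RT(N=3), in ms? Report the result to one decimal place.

RT(8) = 401 + 151·log₂(9) = 401 + 151·3.1699 = 879.6549 ms.
RT(3) = 401 + 151·log₂(4) = 401 + 151·2.0000 = 703.0000 ms.
Difference = 879.6549 − 703.0000 = 176.6549 ≈ 176.7 ms.

176.7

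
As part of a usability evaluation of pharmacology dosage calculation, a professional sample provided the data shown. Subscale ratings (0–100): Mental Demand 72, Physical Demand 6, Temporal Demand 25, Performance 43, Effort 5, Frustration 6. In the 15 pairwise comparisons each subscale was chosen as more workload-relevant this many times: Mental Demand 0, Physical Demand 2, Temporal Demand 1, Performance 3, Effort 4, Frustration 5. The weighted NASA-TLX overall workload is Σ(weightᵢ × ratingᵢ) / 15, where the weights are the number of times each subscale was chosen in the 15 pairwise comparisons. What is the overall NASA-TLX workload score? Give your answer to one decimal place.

14.4

The tallies are the weights (they sum to 15).
Weighted sum = 0·72 + 2·6 + 1·25 + 3·43 + 4·5 + 5·6
            = 0 + 12 + 25 + 129 + 20 + 30 = 216.
Overall workload = 216 / 15 = 14.4000 ≈ 14.4.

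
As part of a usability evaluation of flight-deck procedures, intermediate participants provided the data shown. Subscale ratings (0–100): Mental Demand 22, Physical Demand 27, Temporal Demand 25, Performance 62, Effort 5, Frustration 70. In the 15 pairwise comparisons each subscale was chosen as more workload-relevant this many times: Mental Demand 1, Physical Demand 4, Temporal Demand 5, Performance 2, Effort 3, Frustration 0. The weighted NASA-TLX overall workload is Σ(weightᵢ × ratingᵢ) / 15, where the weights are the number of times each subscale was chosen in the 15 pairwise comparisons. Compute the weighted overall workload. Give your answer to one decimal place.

The tallies are the weights (they sum to 15).
Weighted sum = 1·22 + 4·27 + 5·25 + 2·62 + 3·5 + 0·70
            = 22 + 108 + 125 + 124 + 15 + 0 = 394.
Overall workload = 394 / 15 = 26.2667 ≈ 26.3.

26.3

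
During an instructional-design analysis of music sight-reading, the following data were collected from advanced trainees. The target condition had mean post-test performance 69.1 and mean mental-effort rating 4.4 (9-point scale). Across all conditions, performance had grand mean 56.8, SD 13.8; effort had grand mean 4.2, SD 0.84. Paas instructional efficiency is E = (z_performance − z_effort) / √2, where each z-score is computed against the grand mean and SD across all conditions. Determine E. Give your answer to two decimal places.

0.46

z_performance = (69.1 − 56.8) / 13.8 = 12.3000 / 13.8 = 0.8913.
z_effort = (4.4 − 4.2) / 0.84 = 0.2000 / 0.84 = 0.2381.
z_P − z_E = 0.8913 − 0.2381 = 0.6532.
E = 0.6532 / √2 = 0.6532 / 1.41421 = 0.4619 ≈ 0.46.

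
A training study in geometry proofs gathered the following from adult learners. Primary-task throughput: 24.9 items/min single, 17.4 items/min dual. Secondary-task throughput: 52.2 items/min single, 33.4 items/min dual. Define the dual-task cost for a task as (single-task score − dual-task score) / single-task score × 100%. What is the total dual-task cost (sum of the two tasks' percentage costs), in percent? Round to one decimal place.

66.1

Primary cost = (24.9 − 17.4) / 24.9 × 100% = 30.1205%.
Secondary cost = (52.2 − 33.4) / 52.2 × 100% = 36.0153%.
Total = 30.1205% + 36.0153% = 66.1358% ≈ 66.1%.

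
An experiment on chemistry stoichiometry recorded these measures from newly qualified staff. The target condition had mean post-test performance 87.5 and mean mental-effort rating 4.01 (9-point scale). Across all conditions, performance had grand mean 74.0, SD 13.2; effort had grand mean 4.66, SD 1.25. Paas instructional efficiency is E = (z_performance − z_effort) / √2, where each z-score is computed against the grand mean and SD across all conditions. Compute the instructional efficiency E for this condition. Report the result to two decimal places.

z_performance = (87.5 − 74.0) / 13.2 = 13.5000 / 13.2 = 1.0227.
z_effort = (4.01 − 4.66) / 1.25 = -0.6500 / 1.25 = -0.5200.
z_P − z_E = 1.0227 − (-0.5200) = 1.5427.
E = 1.5427 / √2 = 1.5427 / 1.41421 = 1.0909 ≈ 1.09.

1.09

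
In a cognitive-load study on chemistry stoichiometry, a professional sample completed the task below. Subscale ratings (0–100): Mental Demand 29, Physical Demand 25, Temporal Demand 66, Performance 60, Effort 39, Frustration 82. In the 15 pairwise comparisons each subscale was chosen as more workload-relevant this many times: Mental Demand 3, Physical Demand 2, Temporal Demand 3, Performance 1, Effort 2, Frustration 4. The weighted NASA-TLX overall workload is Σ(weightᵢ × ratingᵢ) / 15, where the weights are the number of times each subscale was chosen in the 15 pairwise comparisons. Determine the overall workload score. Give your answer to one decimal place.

53.4

The tallies are the weights (they sum to 15).
Weighted sum = 3·29 + 2·25 + 3·66 + 1·60 + 2·39 + 4·82
            = 87 + 50 + 198 + 60 + 78 + 328 = 801.
Overall workload = 801 / 15 = 53.4000 ≈ 53.4.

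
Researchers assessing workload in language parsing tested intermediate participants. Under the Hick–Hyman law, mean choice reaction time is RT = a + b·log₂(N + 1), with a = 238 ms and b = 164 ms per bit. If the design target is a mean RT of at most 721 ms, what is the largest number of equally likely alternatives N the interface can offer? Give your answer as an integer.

6

Set 238 + 164·log₂(N + 1) ≤ 721.
log₂(N + 1) ≤ (721 − 238) / 164 = 2.9451.
N + 1 ≤ 2^2.9451 = 7.7013.
N ≤ 6.7013, so the largest integer N is 6.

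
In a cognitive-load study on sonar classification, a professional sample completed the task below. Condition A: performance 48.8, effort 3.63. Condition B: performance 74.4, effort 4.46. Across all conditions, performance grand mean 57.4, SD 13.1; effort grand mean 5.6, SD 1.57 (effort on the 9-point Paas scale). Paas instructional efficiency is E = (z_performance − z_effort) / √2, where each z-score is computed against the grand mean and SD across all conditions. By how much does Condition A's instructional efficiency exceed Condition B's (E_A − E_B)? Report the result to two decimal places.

Condition A: z_P = (48.8 − 57.4)/13.1 = -0.6565; z_E = (3.63 − 5.6)/1.57 = -1.2548; E_A = (-0.6565 − (-1.2548))/√2 = 0.4231.
Condition B: z_P = (74.4 − 57.4)/13.1 = 1.2977; z_E = (4.46 − 5.6)/1.57 = -0.7261; E_B = (1.2977 − (-0.7261))/√2 = 1.4310.
E_A − E_B = 0.4231 − 1.4310 = -1.0079 ≈ -1.01.

-1.01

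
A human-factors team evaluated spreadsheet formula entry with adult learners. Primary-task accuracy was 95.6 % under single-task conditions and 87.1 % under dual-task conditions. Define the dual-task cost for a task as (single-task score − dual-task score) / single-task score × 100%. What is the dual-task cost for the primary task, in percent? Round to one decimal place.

8.9

Cost = (95.6 − 87.1) / 95.6 × 100%
     = 8.5000 / 95.6 × 100% = 8.8912%.
≈ 8.9%.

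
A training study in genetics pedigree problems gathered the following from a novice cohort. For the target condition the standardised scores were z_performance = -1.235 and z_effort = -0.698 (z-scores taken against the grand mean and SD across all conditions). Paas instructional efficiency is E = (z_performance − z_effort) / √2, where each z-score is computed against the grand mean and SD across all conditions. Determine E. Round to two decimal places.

z_P − z_E = -1.235 − (-0.698) = -0.5370.
E = -0.5370 / √2 = -0.5370 / 1.41421 = -0.3797 ≈ -0.38.

-0.38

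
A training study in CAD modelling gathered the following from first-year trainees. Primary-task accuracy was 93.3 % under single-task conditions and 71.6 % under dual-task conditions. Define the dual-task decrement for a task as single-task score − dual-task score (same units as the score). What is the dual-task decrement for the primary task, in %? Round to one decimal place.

21.7

Decrement = 93.3 − 71.6 = 21.7000 % ≈ 21.7 %.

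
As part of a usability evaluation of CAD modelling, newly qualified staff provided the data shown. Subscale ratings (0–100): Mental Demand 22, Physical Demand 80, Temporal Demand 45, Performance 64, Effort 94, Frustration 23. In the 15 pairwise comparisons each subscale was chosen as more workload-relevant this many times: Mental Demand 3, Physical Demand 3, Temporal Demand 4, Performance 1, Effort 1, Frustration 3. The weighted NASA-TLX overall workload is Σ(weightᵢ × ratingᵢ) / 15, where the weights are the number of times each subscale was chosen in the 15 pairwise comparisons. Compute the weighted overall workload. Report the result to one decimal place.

The tallies are the weights (they sum to 15).
Weighted sum = 3·22 + 3·80 + 4·45 + 1·64 + 1·94 + 3·23
            = 66 + 240 + 180 + 64 + 94 + 69 = 713.
Overall workload = 713 / 15 = 47.5333 ≈ 47.5.

47.5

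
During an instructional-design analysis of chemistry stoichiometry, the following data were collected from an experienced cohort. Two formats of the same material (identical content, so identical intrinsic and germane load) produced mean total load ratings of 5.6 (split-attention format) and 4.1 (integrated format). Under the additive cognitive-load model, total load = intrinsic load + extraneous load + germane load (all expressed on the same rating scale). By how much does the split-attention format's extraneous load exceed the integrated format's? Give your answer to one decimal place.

Intrinsic and germane load are equal across formats, so the difference in total load equals the difference in extraneous load.
Extraneous-load difference = 5.6 − 4.1 = 1.5.

1.5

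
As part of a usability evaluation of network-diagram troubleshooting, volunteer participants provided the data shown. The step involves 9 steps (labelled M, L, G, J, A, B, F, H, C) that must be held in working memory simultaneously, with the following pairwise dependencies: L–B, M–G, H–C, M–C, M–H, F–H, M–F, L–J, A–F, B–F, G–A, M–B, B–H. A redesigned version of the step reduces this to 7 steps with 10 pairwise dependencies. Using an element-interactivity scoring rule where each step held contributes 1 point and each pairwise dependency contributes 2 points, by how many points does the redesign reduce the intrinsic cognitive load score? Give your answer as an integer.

8

Original: 9 × 1 + 13 × 2 = 9 + 26 = 35.
Redesigned: 7 × 1 + 10 × 2 = 7 + 20 = 27.
Reduction = 35 − 27 = 8.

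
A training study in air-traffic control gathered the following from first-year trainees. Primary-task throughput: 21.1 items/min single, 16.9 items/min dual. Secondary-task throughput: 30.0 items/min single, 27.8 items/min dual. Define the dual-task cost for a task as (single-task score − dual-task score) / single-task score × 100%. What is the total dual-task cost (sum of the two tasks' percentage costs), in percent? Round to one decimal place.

27.2

Primary cost = (21.1 − 16.9) / 21.1 × 100% = 19.9052%.
Secondary cost = (30.0 − 27.8) / 30.0 × 100% = 7.3333%.
Total = 19.9052% + 7.3333% = 27.2385% ≈ 27.2%.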